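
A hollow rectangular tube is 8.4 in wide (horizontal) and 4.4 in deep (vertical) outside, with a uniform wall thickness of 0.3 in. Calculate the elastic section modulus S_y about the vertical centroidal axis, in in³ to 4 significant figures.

S_y ≈ 15.96 in³

Decompose the section into non-overlapping parts with the origin at the bottom-left of its bounding rectangle.
Outer rectangle: 8.4 × 4.4, A = 36.96 in², x = 4.2 in, Ī = 217.325 in⁴.
Inner void (subtracted): 7.8 × 3.8, A = 29.64 in², x = 4.2 in, Ī = 150.275 in⁴.
By symmetry the centroid is at mid-width, x̄ = 4.2 in.
All pieces are centred on the vertical centroidal axis, so I = ΣĪ (holes subtracted) = 67.05 in⁴.
Extreme fibre distance c = 4.2 in; S = I/c = 15.9643 in³.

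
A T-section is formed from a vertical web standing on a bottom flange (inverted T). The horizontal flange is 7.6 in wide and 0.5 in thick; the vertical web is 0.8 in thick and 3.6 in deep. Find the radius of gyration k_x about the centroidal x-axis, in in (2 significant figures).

k_x ≈ 1.2 in

Decompose the section into non-overlapping parts with the origin at the bottom-left of its bounding rectangle.
Flange: 7.6 × 0.5, A = 3.8 in², y = 0.25 in, Ī = 0.07917 in⁴.
Web: 0.8 × 3.6, A = 2.88 in², y = 2.3 in, Ī = 3.11 in⁴.
Centroid: ȳ = ΣA·y / ΣA = 1.134 in.
Transfer each piece to the centroidal x-axis using Ī + A·d² with d = y − 1.134:
  flange: d = -0.8838 in → contributes +3.048 in⁴
  web: d = 1.166 in → contributes +7.027 in⁴
Total I = 10.07 in⁴.
Radius of gyration: k = √(I/A) = √(10.07 / 6.68) = 1.228 in.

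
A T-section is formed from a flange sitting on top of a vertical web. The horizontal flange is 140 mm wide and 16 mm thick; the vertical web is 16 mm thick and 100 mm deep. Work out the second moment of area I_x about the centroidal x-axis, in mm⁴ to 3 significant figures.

I_x ≈ 4.52 × 10⁶ mm⁴

Split into non-overlapping primitives; take the origin at the lower-left of the bounding box.
Flange: 140 × 16, A = 2 240 mm², y = 108 mm, Ī = 47 787 mm⁴.
Web: 16 × 100, A = 1 600 mm², y = 50 mm, Ī = 1 333 333 mm⁴.
Centroid: ȳ = ΣA·y / ΣA = 83.833 mm.
Transfer each piece to the centroidal x-axis using Ī + A·d² with d = y − 83.833:
  flange: d = 24.167 mm → contributes +1 356 009 mm⁴
  web: d = -33.833 mm → contributes +3 164 844 mm⁴
Total I = 4 520 853 mm⁴.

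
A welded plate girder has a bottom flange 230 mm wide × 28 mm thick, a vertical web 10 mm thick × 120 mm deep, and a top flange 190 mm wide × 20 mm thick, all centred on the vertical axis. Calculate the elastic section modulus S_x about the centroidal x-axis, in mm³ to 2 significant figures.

Treat the section as a set of non-overlapping primitives; coordinates are from the bounding-box lower-left.
Bottom plate: 230 × 28, A = 6 440 mm², y = 14 mm, Ī = 420 747 mm⁴.
Web plate: 10 × 120, A = 1 200 mm², y = 88 mm, Ī = 1 440 000 mm⁴.
Top plate: 190 × 20, A = 3 800 mm², y = 158 mm, Ī = 126 667 mm⁴.
Centroid: ȳ = ΣA·y / ΣA = 69.59 mm.
Transfer each piece to the centroidal x-axis using Ī + A·d² with d = y − 69.59:
  bottom plate: d = -55.59 mm → contributes +20 325 099 mm⁴
  web plate: d = 18.41 mm → contributes +1 846 519 mm⁴
  top plate: d = 88.41 mm → contributes +29 825 753 mm⁴
Total I = 51 997 371 mm⁴.
Extreme fibre distance c = 98.41 mm; S = I/c = 528 399 mm³.

S_x ≈ 5.3 × 10⁵ mm³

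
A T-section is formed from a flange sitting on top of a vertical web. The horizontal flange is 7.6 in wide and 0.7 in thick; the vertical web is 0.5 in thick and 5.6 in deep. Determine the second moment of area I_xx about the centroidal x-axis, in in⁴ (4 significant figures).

I_xx ≈ 25.74 in⁴

Decompose the section into non-overlapping parts with the origin at the bottom-left of its bounding rectangle.
Flange: 7.6 × 0.7, A = 5.32 in², y = 5.95 in, Ī = 0.217233 in⁴.
Web: 0.5 × 5.6, A = 2.8 in², y = 2.8 in, Ī = 7.31733 in⁴.
Centroid: ȳ = ΣA·y / ΣA = 4.86379 in.
Transfer each piece to the centroidal x-axis using Ī + A·d² with d = y − 4.86379:
  flange: d = 1.08621 in → contributes +6.49401 in⁴
  web: d = -2.06379 in → contributes +19.2432 in⁴
Total I = 25.7372 in⁴.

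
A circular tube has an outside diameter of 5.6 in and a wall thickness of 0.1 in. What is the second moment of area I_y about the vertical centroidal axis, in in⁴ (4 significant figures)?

Split into non-overlapping primitives; take the origin at the lower-left of the bounding box.
Outer circle: ⌀5.6, A = 24.6301 in², x = 2.8 in, Ī = 48.275 in⁴.
Bore (subtracted): ⌀5.4, A = 22.9022 in², x = 2.8 in, Ī = 41.7393 in⁴.
By symmetry the centroid is at mid-width, x̄ = 2.8 in.
All pieces are centred on the vertical centroidal axis, so I = ΣĪ (holes subtracted) = 6.53569 in⁴.

I_y ≈ 6.536 in⁴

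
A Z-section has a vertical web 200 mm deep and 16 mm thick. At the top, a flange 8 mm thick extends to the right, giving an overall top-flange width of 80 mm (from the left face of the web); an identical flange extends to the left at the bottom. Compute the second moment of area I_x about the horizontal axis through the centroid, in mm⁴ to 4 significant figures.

I_x ≈ 2.011 × 10⁷ mm⁴

Treat the section as a set of non-overlapping primitives; coordinates are from the bounding-box lower-left.
Web: 16 × 200, A = 3 200 mm², y = 100 mm, Ī = 10 666 667 mm⁴.
Top flange (beyond web): 64 × 8, A = 512 mm², y = 196 mm, Ī = 2730.67 mm⁴.
Bottom flange (beyond web): 64 × 8, A = 512 mm², y = 4 mm, Ī = 2730.67 mm⁴.
Centroid: ȳ = ΣA·y / ΣA = 100 mm.
Transfer each piece to the horizontal axis through the centroid using Ī + A·d² with d = y − 100:
  web: d = 0 mm → contributes +10 666 667 mm⁴
  top flange (beyond web): d = 96 mm → contributes +4 721 323 mm⁴
  bottom flange (beyond web): d = -96 mm → contributes +4 721 323 mm⁴
Total I = 20 109 312 mm⁴.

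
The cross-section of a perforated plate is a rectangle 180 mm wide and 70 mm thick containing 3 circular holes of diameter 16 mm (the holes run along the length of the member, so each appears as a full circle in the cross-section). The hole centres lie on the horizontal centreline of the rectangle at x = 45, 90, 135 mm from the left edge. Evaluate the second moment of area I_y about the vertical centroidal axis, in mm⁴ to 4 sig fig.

Break the section into simple shapes (no overlaps), measuring from the bottom-left corner of the bounding box.
Plate: 180 × 70, A = 12 600 mm², x = 90 mm, Ī = 34 020 000 mm⁴.
Hole 1 (subtracted): ⌀16, A = 201.062 mm², x = 45 mm, Ī = 3216.99 mm⁴.
Hole 2 (subtracted): ⌀16, A = 201.062 mm², x = 90 mm, Ī = 3216.99 mm⁴.
Hole 3 (subtracted): ⌀16, A = 201.062 mm², x = 135 mm, Ī = 3216.99 mm⁴.
By symmetry the centroid is at mid-width, x̄ = 90 mm.
Transfer each piece to the vertical centroidal axis using Ī + A·d² with d = x − 90:
  plate: d = 0 mm → contributes +34 020 000 mm⁴
  hole 1: d = -45 mm → contributes −410 367 mm⁴
  hole 2: d = 0 mm → contributes −3216.99 mm⁴
  hole 3: d = 45 mm → contributes −410 367 mm⁴
Total I = 33 196 048 mm⁴.

I_y ≈ 3.320 × 10⁷ mm⁴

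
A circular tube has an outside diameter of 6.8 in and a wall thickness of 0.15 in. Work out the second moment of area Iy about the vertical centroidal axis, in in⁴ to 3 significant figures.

Decompose the section into non-overlapping parts with the origin at the bottom-left of its bounding rectangle.
Outer circle: ⌀6.8, A = 36.317 in², x = 3.4 in, Ī = 104.96 in⁴.
Bore (subtracted): ⌀6.5, A = 33.183 in², x = 3.4 in, Ī = 87.624 in⁴.
By symmetry the centroid is at mid-width, x̄ = 3.4 in.
All pieces are centred on the vertical centroidal axis, so I = ΣĪ (holes subtracted) = 17.332 in⁴.

Iy ≈ 17.3 in⁴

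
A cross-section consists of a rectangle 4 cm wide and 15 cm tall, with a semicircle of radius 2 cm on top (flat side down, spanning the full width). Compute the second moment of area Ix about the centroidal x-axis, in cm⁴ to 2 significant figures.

Ix ≈ 1500 cm⁴

Split into non-overlapping primitives; take the origin at the lower-left of the bounding box.
Rectangular body: 4 × 15, A = 60 cm², y = 7.5 cm, Ī = 1 125 cm⁴.
Semicircular cap: semicircle r = 2, A = 6.283 cm², y = 15.85 cm, Ī = 1.756 cm⁴.
Centroid: ȳ = ΣA·y / ΣA = 8.291 cm.
Transfer each piece to the centroidal x-axis using Ī + A·d² with d = y − 8.291:
  rectangular body: d = -0.7914 cm → contributes +1 163 cm⁴
  semicircular cap: d = 7.557 cm → contributes +360.6 cm⁴
Total I = 1 523 cm⁴.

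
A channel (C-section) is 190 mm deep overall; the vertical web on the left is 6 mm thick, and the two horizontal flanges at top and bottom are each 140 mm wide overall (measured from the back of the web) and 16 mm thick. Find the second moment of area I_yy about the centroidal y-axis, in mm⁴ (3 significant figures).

Break the section into simple shapes (no overlaps), measuring from the bottom-left corner of the bounding box.
Web: 6 × 190, A = 1 140 mm², x = 3 mm, Ī = 3 420 mm⁴.
Top flange (beyond web): 134 × 16, A = 2 144 mm², x = 73 mm, Ī = 3 208 139 mm⁴.
Bottom flange (beyond web): 134 × 16, A = 2 144 mm², x = 73 mm, Ī = 3 208 139 mm⁴.
Centroid: x̄ = ΣA·x / ΣA = 58.298 mm.
Transfer each piece to the centroidal y-axis using Ī + A·d² with d = x − 58.298:
  web: d = -55.298 mm → contributes +3 489 447 mm⁴
  top flange (beyond web): d = 14.702 mm → contributes +3 671 533 mm⁴
  bottom flange (beyond web): d = 14.702 mm → contributes +3 671 533 mm⁴
Total I = 10 832 514 mm⁴.

I_yy ≈ 1.08 × 10⁷ mm⁴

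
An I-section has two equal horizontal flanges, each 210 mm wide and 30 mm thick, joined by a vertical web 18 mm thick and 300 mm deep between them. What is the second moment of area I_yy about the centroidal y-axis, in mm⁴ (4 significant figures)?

I_yy ≈ 4.645 × 10⁷ mm⁴

Treat the section as a set of non-overlapping primitives; coordinates are from the bounding-box lower-left.
Bottom flange: 210 × 30, A = 6 300 mm², x = 105 mm, Ī = 23 152 500 mm⁴.
Web: 18 × 300, A = 5 400 mm², x = 105 mm, Ī = 145 800 mm⁴.
Top flange: 210 × 30, A = 6 300 mm², x = 105 mm, Ī = 23 152 500 mm⁴.
By symmetry the centroid is at mid-width, x̄ = 105 mm.
All pieces are centred on the centroidal y-axis, so I = ΣĪ = 46 450 800 mm⁴.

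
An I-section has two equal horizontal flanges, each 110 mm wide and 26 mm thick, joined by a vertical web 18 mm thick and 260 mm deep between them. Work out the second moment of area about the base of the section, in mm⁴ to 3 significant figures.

Treat the section as a set of non-overlapping primitives; coordinates are from the bounding-box lower-left.
Bottom flange: 110 × 26, A = 2 860 mm², y = 13 mm, Ī = 161 113 mm⁴.
Web: 18 × 260, A = 4 680 mm², y = 156 mm, Ī = 26 364 000 mm⁴.
Top flange: 110 × 26, A = 2 860 mm², y = 299 mm, Ī = 161 113 mm⁴.
Transfer each piece to the base of the section using Ī + A·d² with d = y − 0:
  bottom flange: d = 13 mm → contributes +644 453 mm⁴
  web: d = 156 mm → contributes +140 256 480 mm⁴
  top flange: d = 299 mm → contributes +255 847 973 mm⁴
Total I = 396 748 907 mm⁴.

I_base ≈ 3.97 × 10⁸ mm⁴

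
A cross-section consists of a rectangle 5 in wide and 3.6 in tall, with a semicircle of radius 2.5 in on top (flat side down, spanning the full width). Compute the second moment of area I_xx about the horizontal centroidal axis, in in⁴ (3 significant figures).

Break the section into simple shapes (no overlaps), measuring from the bottom-left corner of the bounding box.
Rectangular body: 5 × 3.6, A = 18 in², y = 1.8 in, Ī = 19.44 in⁴.
Semicircular cap: semicircle r = 2.5, A = 9.8175 in², y = 4.661 in, Ī = 4.2874 in⁴.
Centroid: ȳ = ΣA·y / ΣA = 2.8097 in.
Transfer each piece to the horizontal centroidal axis using Ī + A·d² with d = y − 2.8097:
  rectangular body: d = -1.0097 in → contributes +37.792 in⁴
  semicircular cap: d = 1.8513 in → contributes +37.935 in⁴
Total I = 75.727 in⁴.

I_xx ≈ 75.7 in⁴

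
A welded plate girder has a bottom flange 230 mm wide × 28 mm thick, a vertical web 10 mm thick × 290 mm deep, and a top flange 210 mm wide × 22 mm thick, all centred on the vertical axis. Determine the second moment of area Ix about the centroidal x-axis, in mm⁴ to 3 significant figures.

Ix ≈ 2.90 × 10⁸ mm⁴

Treat the section as a set of non-overlapping primitives; coordinates are from the bounding-box lower-left.
Bottom plate: 230 × 28, A = 6 440 mm², y = 14 mm, Ī = 420 747 mm⁴.
Web plate: 10 × 290, A = 2 900 mm², y = 173 mm, Ī = 20 324 167 mm⁴.
Top plate: 210 × 22, A = 4 620 mm², y = 329 mm, Ī = 186 340 mm⁴.
Centroid: ȳ = ΣA·y / ΣA = 151.28 mm.
Transfer each piece to the centroidal x-axis using Ī + A·d² with d = y − 151.28:
  bottom plate: d = -137.28 mm → contributes +121 784 041 mm⁴
  web plate: d = 21.722 mm → contributes +21 692 526 mm⁴
  top plate: d = 177.72 mm → contributes +146 109 648 mm⁴
Total I = 289 586 215 mm⁴.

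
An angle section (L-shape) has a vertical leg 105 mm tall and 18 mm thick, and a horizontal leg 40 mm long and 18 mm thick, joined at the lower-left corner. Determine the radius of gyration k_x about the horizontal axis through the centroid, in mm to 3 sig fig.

Treat the section as a set of non-overlapping primitives; coordinates are from the bounding-box lower-left.
Vertical leg: 18 × 105, A = 1 890 mm², y = 52.5 mm, Ī = 1 736 438 mm⁴.
Horizontal leg (remainder): 22 × 18, A = 396 mm², y = 9 mm, Ī = 10 692 mm⁴.
Centroid: ȳ = ΣA·y / ΣA = 44.965 mm.
Transfer each piece to the horizontal axis through the centroid using Ī + A·d² with d = y − 44.965:
  vertical leg: d = 7.5354 mm → contributes +1 843 757 mm⁴
  horizontal leg (remainder): d = -35.965 mm → contributes +522 898 mm⁴
Total I = 2 366 655 mm⁴.
Radius of gyration: k = √(I/A) = √(2 366 655 / 2 286) = 32.176 mm.

k_x ≈ 32.2 mm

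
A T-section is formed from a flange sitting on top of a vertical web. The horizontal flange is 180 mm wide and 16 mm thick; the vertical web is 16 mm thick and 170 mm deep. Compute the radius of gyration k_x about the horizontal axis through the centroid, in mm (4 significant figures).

k_x ≈ 57.80 mm

Treat the section as a set of non-overlapping primitives; coordinates are from the bounding-box lower-left.
Flange: 180 × 16, A = 2 880 mm², y = 178 mm, Ī = 61 440 mm⁴.
Web: 16 × 170, A = 2 720 mm², y = 85 mm, Ī = 6 550 667 mm⁴.
Centroid: ȳ = ΣA·y / ΣA = 132.829 mm.
Transfer each piece to the horizontal axis through the centroid using Ī + A·d² with d = y − 132.829:
  flange: d = 45.1714 mm → contributes +5 937 959 mm⁴
  web: d = -47.8286 mm → contributes +12 772 863 mm⁴
Total I = 18 710 822 mm⁴.
Radius of gyration: k = √(I/A) = √(18 710 822 / 5 600) = 57.8033 mm.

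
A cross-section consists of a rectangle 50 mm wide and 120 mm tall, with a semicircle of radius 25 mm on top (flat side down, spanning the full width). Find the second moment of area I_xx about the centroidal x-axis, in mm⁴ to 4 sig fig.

Split into non-overlapping primitives; take the origin at the lower-left of the bounding box.
Rectangular body: 50 × 120, A = 6 000 mm², y = 60 mm, Ī = 7 200 000 mm⁴.
Semicircular cap: semicircle r = 25, A = 981.748 mm², y = 130.61 mm, Ī = 42873.8 mm⁴.
Centroid: ȳ = ΣA·y / ΣA = 69.929 mm.
Transfer each piece to the centroidal x-axis using Ī + A·d² with d = y − 69.929:
  rectangular body: d = -9.92897 mm → contributes +7 791 506 mm⁴
  semicircular cap: d = 60.6814 mm → contributes +3 657 893 mm⁴
Total I = 11 449 399 mm⁴.

I_xx ≈ 1.145 × 10⁷ mm⁴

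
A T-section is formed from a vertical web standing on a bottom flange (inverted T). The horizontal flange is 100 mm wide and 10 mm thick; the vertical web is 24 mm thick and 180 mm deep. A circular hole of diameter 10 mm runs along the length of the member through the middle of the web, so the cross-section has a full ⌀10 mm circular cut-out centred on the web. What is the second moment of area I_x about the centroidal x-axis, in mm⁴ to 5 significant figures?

I_x ≈ 1.8975 × 10⁷ mm⁴

Decompose the section into non-overlapping parts with the origin at the bottom-left of its bounding rectangle.
Flange: 100 × 10, A = 1 000 mm², y = 5 mm, Ī = 8333.333 mm⁴.
Web: 24 × 180, A = 4 320 mm², y = 100 mm, Ī = 11 664 000 mm⁴.
Hole (subtracted): ⌀10, A = 78.53982 mm², y = 100 mm, Ī = 490.8739 mm⁴.
Centroid: ȳ = ΣA·y / ΣA = 81.87528 mm.
Transfer each piece to the centroidal x-axis using Ī + A·d² with d = y − 81.87528:
  flange: d = -76.87528 mm → contributes +5 918 142 mm⁴
  web: d = 18.12472 mm → contributes +13 083 144 mm⁴
  hole: d = 18.12472 mm → contributes −26291.63 mm⁴
Total I = 18 974 994 mm⁴.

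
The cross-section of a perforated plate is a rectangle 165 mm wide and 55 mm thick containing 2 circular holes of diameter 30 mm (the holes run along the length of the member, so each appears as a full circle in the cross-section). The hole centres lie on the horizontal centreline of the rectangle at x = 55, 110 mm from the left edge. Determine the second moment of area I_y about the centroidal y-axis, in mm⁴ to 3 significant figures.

Break the section into simple shapes (no overlaps), measuring from the bottom-left corner of the bounding box.
Plate: 165 × 55, A = 9 075 mm², x = 82.5 mm, Ī = 20 588 906 mm⁴.
Hole 1 (subtracted): ⌀30, A = 706.86 mm², x = 55 mm, Ī = 39 761 mm⁴.
Hole 2 (subtracted): ⌀30, A = 706.86 mm², x = 110 mm, Ī = 39 761 mm⁴.
By symmetry the centroid is at mid-width, x̄ = 82.5 mm.
Transfer each piece to the centroidal y-axis using Ī + A·d² with d = x − 82.5:
  plate: d = 0 mm → contributes +20 588 906 mm⁴
  hole 1: d = -27.5 mm → contributes −574 322 mm⁴
  hole 2: d = 27.5 mm → contributes −574 322 mm⁴
Total I = 19 440 261 mm⁴.

I_y ≈ 1.94 × 10⁷ mm⁴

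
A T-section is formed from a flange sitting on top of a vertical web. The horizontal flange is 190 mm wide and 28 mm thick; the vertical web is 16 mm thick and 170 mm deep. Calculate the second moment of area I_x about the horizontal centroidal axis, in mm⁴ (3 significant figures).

I_x ≈ 2.45 × 10⁷ mm⁴

Split into non-overlapping primitives; take the origin at the lower-left of the bounding box.
Flange: 190 × 28, A = 5 320 mm², y = 184 mm, Ī = 347 573 mm⁴.
Web: 16 × 170, A = 2 720 mm², y = 85 mm, Ī = 6 550 667 mm⁴.
Centroid: ȳ = ΣA·y / ΣA = 150.51 mm.
Transfer each piece to the horizontal centroidal axis using Ī + A·d² with d = y − 150.51:
  flange: d = 33.493 mm → contributes +6 315 284 mm⁴
  web: d = -65.507 mm → contributes +18 222 806 mm⁴
Total I = 24 538 090 mm⁴.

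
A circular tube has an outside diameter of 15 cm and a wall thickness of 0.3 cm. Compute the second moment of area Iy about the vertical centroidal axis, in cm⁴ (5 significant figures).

Iy ≈ 374.38 cm⁴

Treat the section as a set of non-overlapping primitives; coordinates are from the bounding-box lower-left.
Outer circle: ⌀15, A = 176.7146 cm², x = 7.5 cm, Ī = 2485.049 cm⁴.
Bore (subtracted): ⌀14.4, A = 162.8602 cm², x = 7.5 cm, Ī = 2110.668 cm⁴.
By symmetry the centroid is at mid-width, x̄ = 7.5 cm.
All pieces are centred on the vertical centroidal axis, so I = ΣĪ (holes subtracted) = 374.3812 cm⁴.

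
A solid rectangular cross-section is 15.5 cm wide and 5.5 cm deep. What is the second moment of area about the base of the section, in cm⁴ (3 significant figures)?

The section: 15.5 × 5.5, A = 85.25 cm², y = 2.75 cm, Ī = 214.9 cm⁴.
Transfer it to the base of the section using Ī + A·d² with d = y − 0:
  the section: d = 2.75 cm → contributes +859.6 cm⁴
Total I = 859.6 cm⁴.

I_base ≈ 860 cm⁴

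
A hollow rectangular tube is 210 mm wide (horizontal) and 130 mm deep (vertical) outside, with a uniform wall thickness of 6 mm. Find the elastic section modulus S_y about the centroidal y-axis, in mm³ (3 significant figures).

S_y ≈ 2.29 × 10⁵ mm³

Split into non-overlapping primitives; take the origin at the lower-left of the bounding box.
Outer rectangle: 210 × 130, A = 27 300 mm², x = 105 mm, Ī = 100 327 500 mm⁴.
Inner void (subtracted): 198 × 118, A = 23 364 mm², x = 105 mm, Ī = 76 330 188 mm⁴.
By symmetry the centroid is at mid-width, x̄ = 105 mm.
All pieces are centred on the centroidal y-axis, so I = ΣĪ (holes subtracted) = 23 997 312 mm⁴.
Extreme fibre distance c = 105 mm; S = I/c = 228 546 mm³.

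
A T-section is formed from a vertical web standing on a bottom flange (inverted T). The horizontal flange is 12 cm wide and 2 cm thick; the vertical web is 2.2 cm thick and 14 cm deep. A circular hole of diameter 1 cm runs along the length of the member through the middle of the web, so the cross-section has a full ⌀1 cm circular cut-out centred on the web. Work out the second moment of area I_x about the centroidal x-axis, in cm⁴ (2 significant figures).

I_x ≈ 1400 cm⁴

Split into non-overlapping primitives; take the origin at the lower-left of the bounding box.
Flange: 12 × 2, A = 24 cm², y = 1 cm, Ī = 8 cm⁴.
Web: 2.2 × 14, A = 30.8 cm², y = 9 cm, Ī = 503.1 cm⁴.
Hole (subtracted): ⌀1, A = 0.7854 cm², y = 9 cm, Ī = 0.04909 cm⁴.
Centroid: ȳ = ΣA·y / ΣA = 5.445 cm.
Transfer each piece to the centroidal x-axis using Ī + A·d² with d = y − 5.445:
  flange: d = -4.445 cm → contributes +482.3 cm⁴
  web: d = 3.555 cm → contributes +892.2 cm⁴
  hole: d = 3.555 cm → contributes −9.973 cm⁴
Total I = 1 365 cm⁴.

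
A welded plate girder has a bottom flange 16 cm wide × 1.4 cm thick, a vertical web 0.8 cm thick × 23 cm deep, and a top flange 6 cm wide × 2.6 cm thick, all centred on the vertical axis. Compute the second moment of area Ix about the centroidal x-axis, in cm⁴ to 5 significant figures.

Ix ≈ 6617.5 cm⁴

Treat the section as a set of non-overlapping primitives; coordinates are from the bounding-box lower-left.
Bottom plate: 16 × 1.4, A = 22.4 cm², y = 0.7 cm, Ī = 3.658667 cm⁴.
Web plate: 0.8 × 23, A = 18.4 cm², y = 12.9 cm, Ī = 811.1333 cm⁴.
Top plate: 6 × 2.6, A = 15.6 cm², y = 25.7 cm, Ī = 8.788 cm⁴.
Centroid: ȳ = ΣA·y / ΣA = 11.59504 cm.
Transfer each piece to the centroidal x-axis using Ī + A·d² with d = y − 11.59504:
  bottom plate: d = -10.89504 cm → contributes +2662.579 cm⁴
  web plate: d = 1.304965 cm → contributes +842.4673 cm⁴
  top plate: d = 14.10496 cm → contributes +3112.408 cm⁴
Total I = 6617.455 cm⁴.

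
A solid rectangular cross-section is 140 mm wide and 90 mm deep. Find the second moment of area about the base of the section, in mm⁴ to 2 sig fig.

I_base ≈ 3.4 × 10⁷ mm⁴

The section: 140 × 90, A = 12 600 mm², y = 45 mm, Ī = 8 505 000 mm⁴.
Transfer it to the bottom edge using Ī + A·d² with d = y − 0:
  the section: d = 45 mm → contributes +34 020 000 mm⁴
Total I = 34 020 000 mm⁴.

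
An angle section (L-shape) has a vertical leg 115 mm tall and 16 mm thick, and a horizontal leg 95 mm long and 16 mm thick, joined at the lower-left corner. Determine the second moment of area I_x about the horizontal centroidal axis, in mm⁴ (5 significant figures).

I_x ≈ 3.8907 × 10⁶ mm⁴

Treat the section as a set of non-overlapping primitives; coordinates are from the bounding-box lower-left.
Vertical leg: 16 × 115, A = 1 840 mm², y = 57.5 mm, Ī = 2 027 833 mm⁴.
Horizontal leg (remainder): 79 × 16, A = 1 264 mm², y = 8 mm, Ī = 26965.33 mm⁴.
Centroid: ȳ = ΣA·y / ΣA = 37.34278 mm.
Transfer each piece to the horizontal centroidal axis using Ī + A·d² with d = y − 37.34278:
  vertical leg: d = 20.15722 mm → contributes +2 775 450 mm⁴
  horizontal leg (remainder): d = -29.34278 mm → contributes +1 115 268 mm⁴
Total I = 3 890 718 mm⁴.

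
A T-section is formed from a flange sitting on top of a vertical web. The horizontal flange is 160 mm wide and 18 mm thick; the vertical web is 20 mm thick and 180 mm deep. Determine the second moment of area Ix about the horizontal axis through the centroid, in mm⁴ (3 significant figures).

Ix ≈ 2.55 × 10⁷ mm⁴

Split into non-overlapping primitives; take the origin at the lower-left of the bounding box.
Flange: 160 × 18, A = 2 880 mm², y = 189 mm, Ī = 77 760 mm⁴.
Web: 20 × 180, A = 3 600 mm², y = 90 mm, Ī = 9 720 000 mm⁴.
Centroid: ȳ = ΣA·y / ΣA = 134 mm.
Transfer each piece to the horizontal axis through the centroid using Ī + A·d² with d = y − 134:
  flange: d = 55 mm → contributes +8 789 760 mm⁴
  web: d = -44 mm → contributes +16 689 600 mm⁴
Total I = 25 479 360 mm⁴.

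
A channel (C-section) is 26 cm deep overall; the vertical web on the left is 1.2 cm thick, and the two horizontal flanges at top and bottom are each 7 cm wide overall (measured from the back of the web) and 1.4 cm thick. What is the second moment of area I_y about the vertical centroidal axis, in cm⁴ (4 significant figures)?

Decompose the section into non-overlapping parts with the origin at the bottom-left of its bounding rectangle.
Web: 1.2 × 26, A = 31.2 cm², x = 0.6 cm, Ī = 3.744 cm⁴.
Top flange (beyond web): 5.8 × 1.4, A = 8.12 cm², x = 4.1 cm, Ī = 22.7631 cm⁴.
Bottom flange (beyond web): 5.8 × 1.4, A = 8.12 cm², x = 4.1 cm, Ī = 22.7631 cm⁴.
Centroid: x̄ = ΣA·x / ΣA = 1.79815 cm.
Transfer each piece to the vertical centroidal axis using Ī + A·d² with d = x − 1.79815:
  web: d = -1.19815 cm → contributes +48.5332 cm⁴
  top flange (beyond web): d = 2.30185 cm → contributes +65.7872 cm⁴
  bottom flange (beyond web): d = 2.30185 cm → contributes +65.7872 cm⁴
Total I = 180.108 cm⁴.

I_y ≈ 180.1 cm⁴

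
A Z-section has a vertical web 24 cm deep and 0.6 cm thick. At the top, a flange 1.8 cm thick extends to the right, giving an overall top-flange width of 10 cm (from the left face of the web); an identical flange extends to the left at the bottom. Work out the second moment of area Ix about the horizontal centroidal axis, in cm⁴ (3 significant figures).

Split into non-overlapping primitives; take the origin at the lower-left of the bounding box.
Web: 0.6 × 24, A = 14.4 cm², y = 12 cm, Ī = 691.2 cm⁴.
Top flange (beyond web): 9.4 × 1.8, A = 16.92 cm², y = 23.1 cm, Ī = 4.5684 cm⁴.
Bottom flange (beyond web): 9.4 × 1.8, A = 16.92 cm², y = 0.9 cm, Ī = 4.5684 cm⁴.
Centroid: ȳ = ΣA·y / ΣA = 12 cm.
Transfer each piece to the horizontal centroidal axis using Ī + A·d² with d = y − 12:
  web: d = 0 cm → contributes +691.2 cm⁴
  top flange (beyond web): d = 11.1 cm → contributes +2089.3 cm⁴
  bottom flange (beyond web): d = -11.1 cm → contributes +2089.3 cm⁴
Total I = 4869.8 cm⁴.

Ix ≈ 4870 cm⁴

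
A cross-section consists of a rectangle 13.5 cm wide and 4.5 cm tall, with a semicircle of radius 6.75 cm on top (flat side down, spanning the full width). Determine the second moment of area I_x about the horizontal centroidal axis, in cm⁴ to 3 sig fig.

I_x ≈ 1190 cm⁴

Decompose the section into non-overlapping parts with the origin at the bottom-left of its bounding rectangle.
Rectangular body: 13.5 × 4.5, A = 60.75 cm², y = 2.25 cm, Ī = 102.52 cm⁴.
Semicircular cap: semicircle r = 6.75, A = 71.569 cm², y = 7.3648 cm, Ī = 227.85 cm⁴.
Centroid: ȳ = ΣA·y / ΣA = 5.0165 cm.
Transfer each piece to the horizontal centroidal axis using Ī + A·d² with d = y − 5.0165:
  rectangular body: d = -2.7665 cm → contributes +567.47 cm⁴
  semicircular cap: d = 2.3483 cm → contributes +622.51 cm⁴
Total I = 1 190 cm⁴.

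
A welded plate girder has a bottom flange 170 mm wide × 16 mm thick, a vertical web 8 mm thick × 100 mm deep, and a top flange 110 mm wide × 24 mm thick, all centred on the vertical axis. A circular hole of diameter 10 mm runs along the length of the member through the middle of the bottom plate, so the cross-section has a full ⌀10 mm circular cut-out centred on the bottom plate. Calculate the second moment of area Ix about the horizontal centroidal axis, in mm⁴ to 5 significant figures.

Ix ≈ 1.9867 × 10⁷ mm⁴

Split into non-overlapping primitives; take the origin at the lower-left of the bounding box.
Bottom plate: 170 × 16, A = 2 720 mm², y = 8 mm, Ī = 58026.67 mm⁴.
Web plate: 8 × 100, A = 800 mm², y = 66 mm, Ī = 666666.7 mm⁴.
Top plate: 110 × 24, A = 2 640 mm², y = 128 mm, Ī = 126 720 mm⁴.
Hole (subtracted): ⌀10, A = 78.53982 mm², y = 8 mm, Ī = 490.8739 mm⁴.
Centroid: ȳ = ΣA·y / ΣA = 67.7225 mm.
Transfer each piece to the horizontal centroidal axis using Ī + A·d² with d = y − 67.7225:
  bottom plate: d = -59.7225 mm → contributes +9 759 660 mm⁴
  web plate: d = -1.722499 mm → contributes +669040.3 mm⁴
  top plate: d = 60.2775 mm → contributes +9 718 836 mm⁴
  hole: d = -59.7225 mm → contributes −280624.9 mm⁴
Total I = 19 866 911 mm⁴.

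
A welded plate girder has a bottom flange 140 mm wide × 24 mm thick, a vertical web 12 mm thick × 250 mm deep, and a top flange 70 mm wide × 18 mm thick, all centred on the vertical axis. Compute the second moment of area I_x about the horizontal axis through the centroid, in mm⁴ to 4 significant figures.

Break the section into simple shapes (no overlaps), measuring from the bottom-left corner of the bounding box.
Bottom plate: 140 × 24, A = 3 360 mm², y = 12 mm, Ī = 161 280 mm⁴.
Web plate: 12 × 250, A = 3 000 mm², y = 149 mm, Ī = 15 625 000 mm⁴.
Top plate: 70 × 18, A = 1 260 mm², y = 283 mm, Ī = 34 020 mm⁴.
Centroid: ȳ = ΣA·y / ΣA = 110.748 mm.
Transfer each piece to the horizontal axis through the centroid using Ī + A·d² with d = y − 110.748:
  bottom plate: d = -98.748 mm → contributes +32 925 224 mm⁴
  web plate: d = 38.252 mm → contributes +20 014 639 mm⁴
  top plate: d = 172.252 mm → contributes +37 419 153 mm⁴
Total I = 90 359 016 mm⁴.

I_x ≈ 9.036 × 10⁷ mm⁴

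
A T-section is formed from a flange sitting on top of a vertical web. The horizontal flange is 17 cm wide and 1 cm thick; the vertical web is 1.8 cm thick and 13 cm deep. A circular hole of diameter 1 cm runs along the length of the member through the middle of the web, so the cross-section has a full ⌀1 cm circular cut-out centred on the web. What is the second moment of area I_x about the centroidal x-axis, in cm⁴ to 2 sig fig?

Treat the section as a set of non-overlapping primitives; coordinates are from the bounding-box lower-left.
Flange: 17 × 1, A = 17 cm², y = 13.5 cm, Ī = 1.417 cm⁴.
Web: 1.8 × 13, A = 23.4 cm², y = 6.5 cm, Ī = 329.6 cm⁴.
Hole (subtracted): ⌀1, A = 0.7854 cm², y = 6.5 cm, Ī = 0.04909 cm⁴.
Centroid: ȳ = ΣA·y / ΣA = 9.504 cm.
Transfer each piece to the centroidal x-axis using Ī + A·d² with d = y − 9.504:
  flange: d = 3.996 cm → contributes +272.9 cm⁴
  web: d = -3.004 cm → contributes +540.7 cm⁴
  hole: d = -3.004 cm → contributes −7.136 cm⁴
Total I = 806.4 cm⁴.

I_x ≈ 810 cm⁴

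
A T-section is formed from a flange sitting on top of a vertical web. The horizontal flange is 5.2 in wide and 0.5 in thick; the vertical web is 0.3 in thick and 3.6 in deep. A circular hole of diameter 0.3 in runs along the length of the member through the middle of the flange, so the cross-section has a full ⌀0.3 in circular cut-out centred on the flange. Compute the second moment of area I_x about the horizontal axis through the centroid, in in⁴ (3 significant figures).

I_x ≈ 4.40 in⁴

Split into non-overlapping primitives; take the origin at the lower-left of the bounding box.
Flange: 5.2 × 0.5, A = 2.6 in², y = 3.85 in, Ī = 0.054167 in⁴.
Web: 0.3 × 3.6, A = 1.08 in², y = 1.8 in, Ī = 1.1664 in⁴.
Hole (subtracted): ⌀0.3, A = 0.070686 in², y = 3.85 in, Ī = 0.00039761 in⁴.
Centroid: ȳ = ΣA·y / ΣA = 3.2366 in.
Transfer each piece to the horizontal axis through the centroid using Ī + A·d² with d = y − 3.2366:
  flange: d = 0.61341 in → contributes +1.0325 in⁴
  web: d = -1.4366 in → contributes +3.3953 in⁴
  hole: d = 0.61341 in → contributes −0.026995 in⁴
Total I = 4.4008 in⁴.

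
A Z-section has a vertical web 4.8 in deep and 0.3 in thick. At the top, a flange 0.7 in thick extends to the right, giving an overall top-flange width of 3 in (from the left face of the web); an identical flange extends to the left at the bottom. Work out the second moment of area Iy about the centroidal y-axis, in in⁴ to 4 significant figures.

Split into non-overlapping primitives; take the origin at the lower-left of the bounding box.
Web: 0.3 × 4.8, A = 1.44 in², x = 2.85 in, Ī = 0.0108 in⁴.
Top flange (beyond web): 2.7 × 0.7, A = 1.89 in², x = 4.35 in, Ī = 1.14818 in⁴.
Bottom flange (beyond web): 2.7 × 0.7, A = 1.89 in², x = 1.35 in, Ī = 1.14818 in⁴.
Centroid: x̄ = ΣA·x / ΣA = 2.85 in.
Transfer each piece to the centroidal y-axis using Ī + A·d² with d = x − 2.85:
  web: d = 0 in → contributes +0.0108 in⁴
  top flange (beyond web): d = 1.5 in → contributes +5.40068 in⁴
  bottom flange (beyond web): d = -1.5 in → contributes +5.40068 in⁴
Total I = 10.8122 in⁴.

Iy ≈ 10.81 in⁴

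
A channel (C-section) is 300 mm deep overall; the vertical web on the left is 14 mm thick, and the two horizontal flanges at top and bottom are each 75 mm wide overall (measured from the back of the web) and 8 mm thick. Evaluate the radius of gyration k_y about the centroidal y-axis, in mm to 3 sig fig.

k_y ≈ 16.9 mm

Treat the section as a set of non-overlapping primitives; coordinates are from the bounding-box lower-left.
Web: 14 × 300, A = 4 200 mm², x = 7 mm, Ī = 68 600 mm⁴.
Top flange (beyond web): 61 × 8, A = 488 mm², x = 44.5 mm, Ī = 151 321 mm⁴.
Bottom flange (beyond web): 61 × 8, A = 488 mm², x = 44.5 mm, Ī = 151 321 mm⁴.
Centroid: x̄ = ΣA·x / ΣA = 14.071 mm.
Transfer each piece to the centroidal y-axis using Ī + A·d² with d = x − 14.071:
  web: d = -7.0711 mm → contributes +278 602 mm⁴
  top flange (beyond web): d = 30.429 mm → contributes +603 169 mm⁴
  bottom flange (beyond web): d = 30.429 mm → contributes +603 169 mm⁴
Total I = 1 484 939 mm⁴.
Radius of gyration: k = √(I/A) = √(1 484 939 / 5 176) = 16.938 mm.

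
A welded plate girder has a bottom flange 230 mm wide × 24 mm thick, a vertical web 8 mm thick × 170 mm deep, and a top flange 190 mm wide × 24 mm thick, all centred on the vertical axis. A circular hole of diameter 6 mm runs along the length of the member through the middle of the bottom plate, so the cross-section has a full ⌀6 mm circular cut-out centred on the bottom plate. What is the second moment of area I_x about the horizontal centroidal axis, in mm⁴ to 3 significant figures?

Break the section into simple shapes (no overlaps), measuring from the bottom-left corner of the bounding box.
Bottom plate: 230 × 24, A = 5 520 mm², y = 12 mm, Ī = 264 960 mm⁴.
Web plate: 8 × 170, A = 1 360 mm², y = 109 mm, Ī = 3 275 333 mm⁴.
Top plate: 190 × 24, A = 4 560 mm², y = 206 mm, Ī = 218 880 mm⁴.
Hole (subtracted): ⌀6, A = 28.274 mm², y = 12 mm, Ī = 63.617 mm⁴.
Centroid: ȳ = ΣA·y / ΣA = 101.08 mm.
Transfer each piece to the horizontal centroidal axis using Ī + A·d² with d = y − 101.08:
  bottom plate: d = -89.08 mm → contributes +44 067 820 mm⁴
  web plate: d = 7.9197 mm → contributes +3 360 635 mm⁴
  top plate: d = 104.92 mm → contributes +50 416 010 mm⁴
  hole: d = -89.08 mm → contributes −224 429 mm⁴
Total I = 97 620 035 mm⁴.

I_x ≈ 9.76 × 10⁷ mm⁴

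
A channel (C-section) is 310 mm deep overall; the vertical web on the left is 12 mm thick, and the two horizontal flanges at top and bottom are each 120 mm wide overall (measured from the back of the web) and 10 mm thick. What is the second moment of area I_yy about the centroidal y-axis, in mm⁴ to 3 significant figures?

Treat the section as a set of non-overlapping primitives; coordinates are from the bounding-box lower-left.
Web: 12 × 310, A = 3 720 mm², x = 6 mm, Ī = 44 640 mm⁴.
Top flange (beyond web): 108 × 10, A = 1 080 mm², x = 66 mm, Ī = 1 049 760 mm⁴.
Bottom flange (beyond web): 108 × 10, A = 1 080 mm², x = 66 mm, Ī = 1 049 760 mm⁴.
Centroid: x̄ = ΣA·x / ΣA = 28.041 mm.
Transfer each piece to the centroidal y-axis using Ī + A·d² with d = x − 28.041:
  web: d = -22.041 mm → contributes +1 851 807 mm⁴
  top flange (beyond web): d = 37.959 mm → contributes +2 605 932 mm⁴
  bottom flange (beyond web): d = 37.959 mm → contributes +2 605 932 mm⁴
Total I = 7 063 670 mm⁴.

I_yy ≈ 7.06 × 10⁶ mm⁴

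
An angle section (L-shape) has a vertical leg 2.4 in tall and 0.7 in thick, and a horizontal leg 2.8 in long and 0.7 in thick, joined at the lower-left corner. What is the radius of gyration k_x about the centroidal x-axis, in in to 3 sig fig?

k_x ≈ 0.674 in

Treat the section as a set of non-overlapping primitives; coordinates are from the bounding-box lower-left.
Vertical leg: 0.7 × 2.4, A = 1.68 in², y = 1.2 in, Ī = 0.8064 in⁴.
Horizontal leg (remainder): 2.1 × 0.7, A = 1.47 in², y = 0.35 in, Ī = 0.060025 in⁴.
Centroid: ȳ = ΣA·y / ΣA = 0.80333 in.
Transfer each piece to the centroidal x-axis using Ī + A·d² with d = y − 0.80333:
  vertical leg: d = 0.39667 in → contributes +1.0707 in⁴
  horizontal leg (remainder): d = -0.45333 in → contributes +0.36213 in⁴
Total I = 1.4329 in⁴.
Radius of gyration: k = √(I/A) = √(1.4329 / 3.15) = 0.67445 in.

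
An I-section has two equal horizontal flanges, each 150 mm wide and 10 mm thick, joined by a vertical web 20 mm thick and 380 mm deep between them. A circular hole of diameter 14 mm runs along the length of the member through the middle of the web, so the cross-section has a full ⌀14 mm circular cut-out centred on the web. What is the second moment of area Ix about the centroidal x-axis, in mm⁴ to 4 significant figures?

Ix ≈ 2.056 × 10⁸ mm⁴

Decompose the section into non-overlapping parts with the origin at the bottom-left of its bounding rectangle.
Bottom flange: 150 × 10, A = 1 500 mm², y = 5 mm, Ī = 12 500 mm⁴.
Web: 20 × 380, A = 7 600 mm², y = 200 mm, Ī = 91 453 333 mm⁴.
Top flange: 150 × 10, A = 1 500 mm², y = 395 mm, Ī = 12 500 mm⁴.
Hole (subtracted): ⌀14, A = 153.938 mm², y = 200 mm, Ī = 1885.74 mm⁴.
By symmetry the centroid is at mid-height, ȳ = 200 mm.
Transfer each piece to the centroidal x-axis using Ī + A·d² with d = y − 200:
  bottom flange: d = -195 mm → contributes +57 050 000 mm⁴
  web: d = 0 mm → contributes +91 453 333 mm⁴
  top flange: d = 195 mm → contributes +57 050 000 mm⁴
  hole: d = 0 mm → contributes −1885.74 mm⁴
Total I = 205 551 448 mm⁴.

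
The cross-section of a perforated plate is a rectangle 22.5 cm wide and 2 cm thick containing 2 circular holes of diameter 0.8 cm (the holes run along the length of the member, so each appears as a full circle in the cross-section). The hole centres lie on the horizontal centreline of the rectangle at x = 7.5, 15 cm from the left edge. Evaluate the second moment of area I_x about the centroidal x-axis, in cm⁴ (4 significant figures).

I_x ≈ 14.96 cm⁴

Decompose the section into non-overlapping parts with the origin at the bottom-left of its bounding rectangle.
Plate: 22.5 × 2, A = 45 cm², y = 1 cm, Ī = 15 cm⁴.
Hole 1 (subtracted): ⌀0.8, A = 0.502655 cm², y = 1 cm, Ī = 0.0201062 cm⁴.
Hole 2 (subtracted): ⌀0.8, A = 0.502655 cm², y = 1 cm, Ī = 0.0201062 cm⁴.
By symmetry the centroid is at mid-height, ȳ = 1 cm.
All pieces are centred on the centroidal x-axis, so I = ΣĪ (holes subtracted) = 14.9598 cm⁴.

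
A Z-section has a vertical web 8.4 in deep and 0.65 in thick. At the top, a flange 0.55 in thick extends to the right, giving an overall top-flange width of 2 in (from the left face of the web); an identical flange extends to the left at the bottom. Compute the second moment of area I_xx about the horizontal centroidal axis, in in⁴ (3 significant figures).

I_xx ≈ 55.0 in⁴

Decompose the section into non-overlapping parts with the origin at the bottom-left of its bounding rectangle.
Web: 0.65 × 8.4, A = 5.46 in², y = 4.2 in, Ī = 32.105 in⁴.
Top flange (beyond web): 1.35 × 0.55, A = 0.7425 in², y = 8.125 in, Ī = 0.018717 in⁴.
Bottom flange (beyond web): 1.35 × 0.55, A = 0.7425 in², y = 0.275 in, Ī = 0.018717 in⁴.
Centroid: ȳ = ΣA·y / ΣA = 4.2 in.
Transfer each piece to the horizontal centroidal axis using Ī + A·d² with d = y − 4.2:
  web: d = 0 in → contributes +32.105 in⁴
  top flange (beyond web): d = 3.925 in → contributes +11.457 in⁴
  bottom flange (beyond web): d = -3.925 in → contributes +11.457 in⁴
Total I = 55.02 in⁴.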